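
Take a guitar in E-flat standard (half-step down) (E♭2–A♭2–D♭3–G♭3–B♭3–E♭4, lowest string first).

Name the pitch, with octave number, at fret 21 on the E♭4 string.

C6

E♭4 is MIDI 63. Adding 21 gives 84, which is C6.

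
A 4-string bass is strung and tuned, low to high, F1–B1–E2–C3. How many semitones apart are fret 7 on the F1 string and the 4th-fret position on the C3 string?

16 semitones

F1 at fret 7 → C2 (MIDI 36); C3 at fret 4 → E3 (MIDI 52).
36 − 52 = -16, so the two pitches are 16 semitones apart, with E3 the higher.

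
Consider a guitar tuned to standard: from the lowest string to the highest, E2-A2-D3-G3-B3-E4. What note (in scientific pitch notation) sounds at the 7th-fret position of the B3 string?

F#4

Each fret is one semitone, so B3 + 7 = F#4.
(Equivalently spelled Gb4.)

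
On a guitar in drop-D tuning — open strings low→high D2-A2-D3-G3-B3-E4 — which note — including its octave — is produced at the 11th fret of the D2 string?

C#3

Each fret is one semitone, so D2 + 11 = C#3.
(Equivalently spelled Db3.)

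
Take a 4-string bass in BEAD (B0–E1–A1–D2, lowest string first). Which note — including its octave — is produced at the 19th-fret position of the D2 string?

A3

Each fret is one semitone, so D2 + 19 = A3.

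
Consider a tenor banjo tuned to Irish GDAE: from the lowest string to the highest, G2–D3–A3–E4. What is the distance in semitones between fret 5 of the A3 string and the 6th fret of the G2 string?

13 semitones

A3 at fret 5 → D4 (MIDI 62); G2 at fret 6 → C#3 (MIDI 49).
62 − 49 = 13, so the two pitches are 13 semitones apart, with D4 the higher.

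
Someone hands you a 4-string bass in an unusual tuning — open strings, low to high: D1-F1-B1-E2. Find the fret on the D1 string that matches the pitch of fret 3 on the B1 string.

12

Fret 3 on B1 is MIDI 35 + 3 = 38 (D2). On the D1 string (open MIDI 26), that pitch is 38 − 26 = fret 12.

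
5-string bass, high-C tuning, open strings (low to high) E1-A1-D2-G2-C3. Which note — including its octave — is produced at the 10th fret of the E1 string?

The open E1 string plus 10 semitones: E–F–F#–G–…–C–C#–D.
The walk passes from B into C once, so the octave number goes from 1 to 2.

D2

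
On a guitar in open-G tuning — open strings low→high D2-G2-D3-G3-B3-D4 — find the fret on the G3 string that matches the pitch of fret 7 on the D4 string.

14

Fret 7 on D4 is MIDI 62 + 7 = 69 (A4). On the G3 string (open MIDI 55), that pitch is 69 − 55 = fret 14.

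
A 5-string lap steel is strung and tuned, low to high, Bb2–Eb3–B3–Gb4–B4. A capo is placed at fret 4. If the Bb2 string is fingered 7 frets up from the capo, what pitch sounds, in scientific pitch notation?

The capo raises the open Bb2 by 4 semitones to D3; fretting 7 more gives Bb2 + 4 + 7 = Bb2 + 11 semitones = A3.

A3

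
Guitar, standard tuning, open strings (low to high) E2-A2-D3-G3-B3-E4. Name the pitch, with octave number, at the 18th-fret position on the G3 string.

C♯5

Each fret is one semitone, so G3 + 18 = C♯5.
(Equivalently spelled D♭5.)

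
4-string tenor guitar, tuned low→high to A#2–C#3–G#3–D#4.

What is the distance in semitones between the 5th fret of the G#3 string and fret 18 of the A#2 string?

G#3 at fret 5 → C#4 (MIDI 61); A#2 at fret 18 → E4 (MIDI 64).
61 − 64 = -3, so the two pitches are 3 semitones apart, with E4 the higher.

3 semitones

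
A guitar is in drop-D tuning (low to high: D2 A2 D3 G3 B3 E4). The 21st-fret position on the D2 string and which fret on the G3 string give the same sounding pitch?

4

D2 at fret 21 is D2 + 21 semitones = B3.
The open G3 string is 17 semitones above the open D2, so the same pitch on the G3 string lies at fret 21 − 17 = 4.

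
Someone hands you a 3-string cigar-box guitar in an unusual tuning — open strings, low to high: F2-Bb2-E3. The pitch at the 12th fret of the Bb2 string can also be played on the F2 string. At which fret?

17

Bb2 at fret 12 is Bb2 + 12 semitones = Bb3.
The open F2 string is 5 semitones below the open Bb2, so the same pitch on the F2 string lies at fret 12 + 5 = 17.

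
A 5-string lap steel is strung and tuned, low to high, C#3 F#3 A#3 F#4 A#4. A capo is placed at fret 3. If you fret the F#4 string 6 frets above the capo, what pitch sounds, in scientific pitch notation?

D#5

The capo raises the open F#4 by 3 semitones to A4; fretting 6 more gives F#4 + 3 + 6 = F#4 + 9 semitones = D#5.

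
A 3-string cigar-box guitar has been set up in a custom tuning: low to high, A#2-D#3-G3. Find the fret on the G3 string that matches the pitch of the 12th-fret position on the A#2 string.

3

A#2 at fret 12 is A#2 + 12 semitones = A#3.
The open G3 string is 9 semitones above the open A#2, so the same pitch on the G3 string lies at fret 12 − 9 = 3.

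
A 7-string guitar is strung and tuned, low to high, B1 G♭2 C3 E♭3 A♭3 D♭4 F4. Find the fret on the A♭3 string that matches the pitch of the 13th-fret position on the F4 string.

Fret 13 on F4 is MIDI 65 + 13 = 78 (G♭5). On the A♭3 string (open MIDI 56), that pitch is 78 − 56 = fret 22.

22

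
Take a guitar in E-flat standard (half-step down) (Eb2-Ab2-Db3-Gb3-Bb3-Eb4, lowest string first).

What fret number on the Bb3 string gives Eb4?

5

Eb4 is 5 semitones above the open Bb3 (Bb–B–C–Db–D–Eb), so it sits at fret 5.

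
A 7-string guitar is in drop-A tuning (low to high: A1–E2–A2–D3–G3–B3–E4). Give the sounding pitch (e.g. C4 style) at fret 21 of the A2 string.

F♯4

The open A2 string plus 21 semitones: A–A#–B–C–…–E–F–F#.
The walk passes from B into C 2 times, so the octave number goes from 2 to 4.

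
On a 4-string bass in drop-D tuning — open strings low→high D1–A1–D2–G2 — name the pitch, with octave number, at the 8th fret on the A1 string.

F2

A1 is MIDI 33. Adding 8 gives 41, which is F2.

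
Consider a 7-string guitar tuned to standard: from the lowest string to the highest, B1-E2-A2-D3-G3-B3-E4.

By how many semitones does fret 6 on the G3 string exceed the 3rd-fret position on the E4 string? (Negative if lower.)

G3 at fret 6 → C#4 (MIDI 61); E4 at fret 3 → G4 (MIDI 67).
61 − 67 = -6, so the two pitches are 6 semitones apart.

-6 semitones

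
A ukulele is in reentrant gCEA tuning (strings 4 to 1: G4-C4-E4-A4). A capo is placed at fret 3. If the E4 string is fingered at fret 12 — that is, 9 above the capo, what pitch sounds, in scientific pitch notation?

The capo raises the open E4 by 3 semitones to G4; fretting 9 more gives E4 + 3 + 9 = E4 + 12 semitones = E5.

E5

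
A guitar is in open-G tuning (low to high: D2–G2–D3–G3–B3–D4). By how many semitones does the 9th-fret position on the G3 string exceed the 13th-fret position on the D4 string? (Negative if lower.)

G3 at fret 9 → E4 (MIDI 64); D4 at fret 13 → D#5 (MIDI 75).
64 − 75 = -11, so the two pitches are 11 semitones apart.

-11 semitones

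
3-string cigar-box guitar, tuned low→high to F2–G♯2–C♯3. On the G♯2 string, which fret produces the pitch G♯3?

G♯3 is 12 semitones above the open G♯2 (G#–A–A#–B–…–F#–G–G#), so it sits at fret 12.

12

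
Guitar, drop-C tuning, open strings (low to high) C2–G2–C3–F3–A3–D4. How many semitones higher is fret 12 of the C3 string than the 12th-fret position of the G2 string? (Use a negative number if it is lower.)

5 semitones

C3 at fret 12 → C4 (MIDI 60); G2 at fret 12 → G3 (MIDI 55).
60 − 55 = 5, so the two pitches are 5 semitones apart.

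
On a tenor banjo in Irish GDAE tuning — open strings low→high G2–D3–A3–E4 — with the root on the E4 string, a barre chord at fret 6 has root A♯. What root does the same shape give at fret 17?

Moving from fret 6 to fret 17 shifts the root by 11 semitones.
A♯ up 11 semitones is A.

A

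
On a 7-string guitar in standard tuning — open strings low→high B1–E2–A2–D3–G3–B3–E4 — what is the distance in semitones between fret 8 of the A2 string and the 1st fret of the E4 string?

A2 at fret 8 → F3 (MIDI 53); E4 at fret 1 → F4 (MIDI 65).
53 − 65 = -12, so the two pitches are 12 semitones apart, with F4 the higher.

12 semitones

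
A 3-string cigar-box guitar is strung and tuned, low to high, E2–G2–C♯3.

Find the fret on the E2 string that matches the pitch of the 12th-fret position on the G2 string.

Fret 12 on G2 is MIDI 43 + 12 = 55 (G3). On the E2 string (open MIDI 40), that pitch is 55 − 40 = fret 15.

15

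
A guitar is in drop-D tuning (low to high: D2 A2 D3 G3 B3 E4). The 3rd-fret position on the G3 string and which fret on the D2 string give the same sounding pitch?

Fret 3 on G3 is MIDI 55 + 3 = 58 (A♯3). On the D2 string (open MIDI 38), that pitch is 58 − 38 = fret 20.

20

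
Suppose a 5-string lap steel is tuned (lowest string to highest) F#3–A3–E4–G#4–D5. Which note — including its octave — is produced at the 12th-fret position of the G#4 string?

The open G#4 string plus 12 semitones: G#–A–A#–B–…–F#–G–G#.
The walk passes from B into C once, so the octave number goes from 4 to 5.

G#5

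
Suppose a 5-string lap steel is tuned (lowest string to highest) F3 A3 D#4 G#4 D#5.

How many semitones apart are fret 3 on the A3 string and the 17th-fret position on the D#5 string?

A3 at fret 3 → C4 (MIDI 60); D#5 at fret 17 → G#6 (MIDI 92).
60 − 92 = -32, so the two pitches are 32 semitones apart, with G#6 the higher.

32 semitones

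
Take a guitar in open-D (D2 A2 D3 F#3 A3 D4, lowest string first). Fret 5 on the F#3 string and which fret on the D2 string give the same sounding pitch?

Fret 5 on F#3 is MIDI 54 + 5 = 59 (B3). On the D2 string (open MIDI 38), that pitch is 59 − 38 = fret 21.

21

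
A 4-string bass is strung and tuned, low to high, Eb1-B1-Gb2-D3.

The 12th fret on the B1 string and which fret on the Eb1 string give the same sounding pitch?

B1 at fret 12 is B1 + 12 semitones = B2.
The open Eb1 string is 8 semitones below the open B1, so the same pitch on the Eb1 string lies at fret 12 + 8 = 20.

20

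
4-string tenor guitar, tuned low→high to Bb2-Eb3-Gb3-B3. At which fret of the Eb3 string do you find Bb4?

19

Bb4 is 19 semitones above the open Eb3 (Eb–E–F–Gb–…–Ab–A–Bb), so it sits at fret 19.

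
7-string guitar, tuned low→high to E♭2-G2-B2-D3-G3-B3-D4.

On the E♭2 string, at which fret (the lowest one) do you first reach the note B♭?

From E♭2, count semitones up the chromatic scale until reaching B♭: Eb–E–F–Gb–G–Ab–A–Bb — 7 steps.

7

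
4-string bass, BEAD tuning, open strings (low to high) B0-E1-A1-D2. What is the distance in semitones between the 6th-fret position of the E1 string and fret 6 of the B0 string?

E1 at fret 6 → A♯1 (MIDI 34); B0 at fret 6 → F1 (MIDI 29).
34 − 29 = 5, so the two pitches are 5 semitones apart, with A♯1 the higher.

5 semitones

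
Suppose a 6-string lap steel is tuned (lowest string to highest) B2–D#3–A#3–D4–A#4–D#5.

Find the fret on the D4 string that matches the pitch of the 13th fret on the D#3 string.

D#3 at fret 13 is D#3 + 13 semitones = E4.
The open D4 string is 11 semitones above the open D#3, so the same pitch on the D4 string lies at fret 13 − 11 = 2.

2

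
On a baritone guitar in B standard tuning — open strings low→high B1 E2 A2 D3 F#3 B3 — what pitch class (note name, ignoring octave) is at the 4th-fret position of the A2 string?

A2 is MIDI 45. Adding 4 gives 49; 49 mod 12 = 1, i.e. C#.
(Equivalently spelled Db.)

C#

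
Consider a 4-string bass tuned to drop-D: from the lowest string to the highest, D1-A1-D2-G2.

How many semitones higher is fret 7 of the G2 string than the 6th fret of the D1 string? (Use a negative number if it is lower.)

18 semitones

G2 at fret 7 → D3 (MIDI 50); D1 at fret 6 → G#1 (MIDI 32).
50 − 32 = 18, so the two pitches are 18 semitones apart.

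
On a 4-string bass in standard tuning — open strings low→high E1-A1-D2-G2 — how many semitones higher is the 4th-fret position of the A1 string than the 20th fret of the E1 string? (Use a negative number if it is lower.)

-11 semitones

A1 at fret 4 → C#2 (MIDI 37); E1 at fret 20 → C3 (MIDI 48).
37 − 48 = -11, so the two pitches are 11 semitones apart.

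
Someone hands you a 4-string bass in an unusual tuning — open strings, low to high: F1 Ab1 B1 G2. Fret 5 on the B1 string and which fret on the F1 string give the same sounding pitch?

B1 at fret 5 is B1 + 5 semitones = E2.
The open F1 string is 6 semitones below the open B1, so the same pitch on the F1 string lies at fret 5 + 6 = 11.

11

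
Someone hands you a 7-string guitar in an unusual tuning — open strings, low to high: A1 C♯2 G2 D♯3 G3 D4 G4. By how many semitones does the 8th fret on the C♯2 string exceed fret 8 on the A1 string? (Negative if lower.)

C♯2 at fret 8 → A2 (MIDI 45); A1 at fret 8 → F2 (MIDI 41).
45 − 41 = 4, so the two pitches are 4 semitones apart.

4 semitones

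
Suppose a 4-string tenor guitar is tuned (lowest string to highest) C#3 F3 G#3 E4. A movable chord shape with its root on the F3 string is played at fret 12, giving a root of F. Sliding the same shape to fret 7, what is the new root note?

C

Moving from fret 12 to fret 7 shifts the root by -5 semitones.
F down 5 semitones is C.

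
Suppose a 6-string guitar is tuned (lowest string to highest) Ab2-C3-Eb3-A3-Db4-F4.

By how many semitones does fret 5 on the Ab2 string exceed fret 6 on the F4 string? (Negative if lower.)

-22 semitones

Ab2 at fret 5 → Db3 (MIDI 49); F4 at fret 6 → B4 (MIDI 71).
49 − 71 = -22, so the two pitches are 22 semitones apart.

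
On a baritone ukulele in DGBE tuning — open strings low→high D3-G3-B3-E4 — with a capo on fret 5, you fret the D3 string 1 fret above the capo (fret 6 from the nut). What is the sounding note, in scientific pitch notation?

The capo raises the open D3 by 5 semitones to G3; fretting 1 more gives D3 + 5 + 1 = D3 + 6 semitones = G#3.

G#3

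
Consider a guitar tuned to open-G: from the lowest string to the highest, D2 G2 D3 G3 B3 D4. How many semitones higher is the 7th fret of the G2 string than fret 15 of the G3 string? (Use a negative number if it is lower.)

G2 at fret 7 → D3 (MIDI 50); G3 at fret 15 → A#4 (MIDI 70).
50 − 70 = -20, so the two pitches are 20 semitones apart.

-20 semitones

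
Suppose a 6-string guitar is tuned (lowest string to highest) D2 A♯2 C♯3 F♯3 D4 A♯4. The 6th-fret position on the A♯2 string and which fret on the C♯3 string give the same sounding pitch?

3

A♯2 at fret 6 is A♯2 + 6 semitones = E3.
The open C♯3 string is 3 semitones above the open A♯2, so the same pitch on the C♯3 string lies at fret 6 − 3 = 3.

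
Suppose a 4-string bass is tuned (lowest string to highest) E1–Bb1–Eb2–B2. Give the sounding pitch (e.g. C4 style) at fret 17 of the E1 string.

A2

E1 is MIDI 28. Adding 17 gives 45, which is A2.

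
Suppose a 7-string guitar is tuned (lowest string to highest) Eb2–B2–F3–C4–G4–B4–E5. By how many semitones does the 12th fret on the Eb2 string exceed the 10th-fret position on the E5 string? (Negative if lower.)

-35 semitones

Eb2 at fret 12 → Eb3 (MIDI 51); E5 at fret 10 → D6 (MIDI 86).
51 − 86 = -35, so the two pitches are 35 semitones apart.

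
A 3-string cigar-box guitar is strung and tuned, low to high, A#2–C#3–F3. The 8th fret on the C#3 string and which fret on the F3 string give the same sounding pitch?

4

Fret 8 on C#3 is MIDI 49 + 8 = 57 (A3). On the F3 string (open MIDI 53), that pitch is 57 − 53 = fret 4.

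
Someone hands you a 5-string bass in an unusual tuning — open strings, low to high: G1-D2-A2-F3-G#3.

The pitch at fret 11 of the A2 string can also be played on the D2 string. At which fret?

18

A2 at fret 11 is A2 + 11 semitones = G#3.
The open D2 string is 7 semitones below the open A2, so the same pitch on the D2 string lies at fret 11 + 7 = 18.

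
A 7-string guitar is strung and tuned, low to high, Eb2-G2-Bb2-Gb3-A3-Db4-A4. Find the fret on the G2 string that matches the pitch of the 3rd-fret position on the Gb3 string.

Fret 3 on Gb3 is MIDI 54 + 3 = 57 (A3). On the G2 string (open MIDI 43), that pitch is 57 − 43 = fret 14.

14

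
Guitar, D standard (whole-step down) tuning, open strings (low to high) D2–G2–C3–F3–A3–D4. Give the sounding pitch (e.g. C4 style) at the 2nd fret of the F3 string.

Each fret is one semitone, so F3 + 2 = G3.

G3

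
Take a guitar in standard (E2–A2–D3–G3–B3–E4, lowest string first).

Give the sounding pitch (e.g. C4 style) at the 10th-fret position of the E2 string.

Each fret is one semitone, so E2 + 10 = D3.

D3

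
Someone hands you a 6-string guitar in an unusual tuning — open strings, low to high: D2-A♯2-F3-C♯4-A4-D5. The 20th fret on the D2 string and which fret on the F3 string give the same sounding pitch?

5

D2 at fret 20 is D2 + 20 semitones = A♯3.
The open F3 string is 15 semitones above the open D2, so the same pitch on the F3 string lies at fret 20 − 15 = 5.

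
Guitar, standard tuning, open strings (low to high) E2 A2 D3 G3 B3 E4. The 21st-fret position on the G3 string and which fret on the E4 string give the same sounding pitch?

12

Fret 21 on G3 is MIDI 55 + 21 = 76 (E5). On the E4 string (open MIDI 64), that pitch is 76 − 64 = fret 12.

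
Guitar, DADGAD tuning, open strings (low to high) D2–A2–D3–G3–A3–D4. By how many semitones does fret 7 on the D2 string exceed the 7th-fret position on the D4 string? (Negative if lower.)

D2 at fret 7 → A2 (MIDI 45); D4 at fret 7 → A4 (MIDI 69).
45 − 69 = -24, so the two pitches are 24 semitones apart.

-24 semitones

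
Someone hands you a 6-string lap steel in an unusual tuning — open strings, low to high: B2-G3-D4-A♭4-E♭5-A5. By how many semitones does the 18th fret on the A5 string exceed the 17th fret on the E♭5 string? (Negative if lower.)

A5 at fret 18 → E♭7 (MIDI 99); E♭5 at fret 17 → A♭6 (MIDI 92).
99 − 92 = 7, so the two pitches are 7 semitones apart.

7 semitones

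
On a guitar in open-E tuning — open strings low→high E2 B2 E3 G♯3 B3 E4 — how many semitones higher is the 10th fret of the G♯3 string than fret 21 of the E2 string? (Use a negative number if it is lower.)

5 semitones

G♯3 at fret 10 → F♯4 (MIDI 66); E2 at fret 21 → C♯4 (MIDI 61).
66 − 61 = 5, so the two pitches are 5 semitones apart.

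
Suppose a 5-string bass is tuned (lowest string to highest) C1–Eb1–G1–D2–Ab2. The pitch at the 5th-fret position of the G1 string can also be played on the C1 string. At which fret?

G1 at fret 5 is G1 + 5 semitones = C2.
The open C1 string is 7 semitones below the open G1, so the same pitch on the C1 string lies at fret 5 + 7 = 12.

12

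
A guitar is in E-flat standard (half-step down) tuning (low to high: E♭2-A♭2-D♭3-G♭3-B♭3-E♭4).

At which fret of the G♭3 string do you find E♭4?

9

E♭4 is 9 semitones above the open G♭3 (Gb–G–Ab–A–Bb–B–C–Db–D–Eb), so it sits at fret 9.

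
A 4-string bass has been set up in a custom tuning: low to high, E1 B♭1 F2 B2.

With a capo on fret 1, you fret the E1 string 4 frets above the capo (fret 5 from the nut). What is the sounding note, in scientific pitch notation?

The capo raises the open E1 by 1 semitone to F1; fretting 4 more gives E1 + 1 + 4 = E1 + 5 semitones = A1.

A1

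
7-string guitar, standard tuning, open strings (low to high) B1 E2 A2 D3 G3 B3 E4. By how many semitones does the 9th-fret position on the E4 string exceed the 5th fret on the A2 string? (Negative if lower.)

23 semitones

E4 at fret 9 → C#5 (MIDI 73); A2 at fret 5 → D3 (MIDI 50).
73 − 50 = 23, so the two pitches are 23 semitones apart.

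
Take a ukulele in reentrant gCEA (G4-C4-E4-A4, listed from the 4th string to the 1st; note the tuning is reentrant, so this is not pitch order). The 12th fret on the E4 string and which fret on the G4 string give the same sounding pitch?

9

E4 at fret 12 is E4 + 12 semitones = E5.
The open G4 string is 3 semitones above the open E4, so the same pitch on the G4 string lies at fret 12 − 3 = 9.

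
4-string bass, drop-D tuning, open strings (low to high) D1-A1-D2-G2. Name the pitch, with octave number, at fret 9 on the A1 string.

F#2

Each fret is one semitone, so A1 + 9 = F#2.
(Equivalently spelled Gb2.)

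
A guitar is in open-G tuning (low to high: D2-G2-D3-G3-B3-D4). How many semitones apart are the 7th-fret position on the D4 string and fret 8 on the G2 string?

D4 at fret 7 → A4 (MIDI 69); G2 at fret 8 → D♯3 (MIDI 51).
69 − 51 = 18, so the two pitches are 18 semitones apart, with A4 the higher.

18 semitones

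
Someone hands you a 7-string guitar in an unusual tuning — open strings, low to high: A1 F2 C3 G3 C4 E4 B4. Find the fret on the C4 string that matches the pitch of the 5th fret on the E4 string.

E4 at fret 5 is E4 + 5 semitones = A4.
The open C4 string is 4 semitones below the open E4, so the same pitch on the C4 string lies at fret 5 + 4 = 9.

9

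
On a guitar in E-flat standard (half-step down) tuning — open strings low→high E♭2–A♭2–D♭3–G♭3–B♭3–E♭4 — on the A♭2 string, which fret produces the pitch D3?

D3 is 6 semitones above the open A♭2 (Ab–A–Bb–B–C–Db–D), so it sits at fret 6.

6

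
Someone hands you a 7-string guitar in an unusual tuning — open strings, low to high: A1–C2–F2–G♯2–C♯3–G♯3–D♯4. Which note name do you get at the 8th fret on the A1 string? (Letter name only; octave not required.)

The open A1 string plus 8 semitones: A–A#–B–C–C#–D–D#–E–F.

F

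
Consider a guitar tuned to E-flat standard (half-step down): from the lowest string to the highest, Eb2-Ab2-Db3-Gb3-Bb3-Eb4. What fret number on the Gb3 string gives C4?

C4 is 6 semitones above the open Gb3 (Gb–G–Ab–A–Bb–B–C), so it sits at fret 6.

6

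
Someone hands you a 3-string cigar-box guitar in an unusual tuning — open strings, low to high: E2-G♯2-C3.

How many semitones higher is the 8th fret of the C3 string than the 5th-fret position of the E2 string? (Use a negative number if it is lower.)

11 semitones

C3 at fret 8 → G♯3 (MIDI 56); E2 at fret 5 → A2 (MIDI 45).
56 − 45 = 11, so the two pitches are 11 semitones apart.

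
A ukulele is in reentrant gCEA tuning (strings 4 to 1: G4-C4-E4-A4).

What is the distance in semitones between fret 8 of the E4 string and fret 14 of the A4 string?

E4 at fret 8 → C5 (MIDI 72); A4 at fret 14 → B5 (MIDI 83).
72 − 83 = -11, so the two pitches are 11 semitones apart, with B5 the higher.

11 semitones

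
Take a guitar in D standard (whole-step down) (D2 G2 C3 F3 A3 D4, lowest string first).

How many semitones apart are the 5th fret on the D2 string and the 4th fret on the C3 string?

D2 at fret 5 → G2 (MIDI 43); C3 at fret 4 → E3 (MIDI 52).
43 − 52 = -9, so the two pitches are 9 semitones apart, with E3 the higher.

9 semitones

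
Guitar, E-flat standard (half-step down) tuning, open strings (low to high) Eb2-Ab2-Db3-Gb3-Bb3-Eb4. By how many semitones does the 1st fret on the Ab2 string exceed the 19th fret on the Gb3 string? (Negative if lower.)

Ab2 at fret 1 → A2 (MIDI 45); Gb3 at fret 19 → Db5 (MIDI 73).
45 − 73 = -28, so the two pitches are 28 semitones apart.

-28 semitones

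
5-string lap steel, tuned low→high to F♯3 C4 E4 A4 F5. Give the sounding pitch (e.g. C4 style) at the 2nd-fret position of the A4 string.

The open A4 string plus 2 semitones: A–A#–B.
No B→C boundary is crossed, so the octave stays at 4.

B4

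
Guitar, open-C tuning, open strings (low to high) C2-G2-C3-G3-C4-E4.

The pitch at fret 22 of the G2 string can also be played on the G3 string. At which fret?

Fret 22 on G2 is MIDI 43 + 22 = 65 (F4). On the G3 string (open MIDI 55), that pitch is 65 − 55 = fret 10.

10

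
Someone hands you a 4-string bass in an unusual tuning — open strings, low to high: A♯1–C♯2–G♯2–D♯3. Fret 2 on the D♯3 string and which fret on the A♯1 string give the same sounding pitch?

Fret 2 on D♯3 is MIDI 51 + 2 = 53 (F3). On the A♯1 string (open MIDI 34), that pitch is 53 − 34 = fret 19.

19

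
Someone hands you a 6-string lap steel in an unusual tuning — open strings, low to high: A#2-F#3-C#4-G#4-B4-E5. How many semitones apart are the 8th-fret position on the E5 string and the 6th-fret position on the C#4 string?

E5 at fret 8 → C6 (MIDI 84); C#4 at fret 6 → G4 (MIDI 67).
84 − 67 = 17, so the two pitches are 17 semitones apart, with C6 the higher.

17 semitones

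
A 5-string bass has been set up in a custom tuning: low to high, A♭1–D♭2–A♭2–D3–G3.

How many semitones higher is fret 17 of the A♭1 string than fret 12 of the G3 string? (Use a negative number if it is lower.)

-18 semitones

A♭1 at fret 17 → D♭3 (MIDI 49); G3 at fret 12 → G4 (MIDI 67).
49 − 67 = -18, so the two pitches are 18 semitones apart.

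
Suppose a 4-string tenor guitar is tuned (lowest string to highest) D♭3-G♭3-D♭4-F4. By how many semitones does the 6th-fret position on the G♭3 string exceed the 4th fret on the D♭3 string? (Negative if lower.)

7 semitones

G♭3 at fret 6 → C4 (MIDI 60); D♭3 at fret 4 → F3 (MIDI 53).
60 − 53 = 7, so the two pitches are 7 semitones apart.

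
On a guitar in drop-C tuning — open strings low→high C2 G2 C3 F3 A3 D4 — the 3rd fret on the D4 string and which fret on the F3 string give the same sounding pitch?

D4 at fret 3 is D4 + 3 semitones = F4.
The open F3 string is 9 semitones below the open D4, so the same pitch on the F3 string lies at fret 3 + 9 = 12.

12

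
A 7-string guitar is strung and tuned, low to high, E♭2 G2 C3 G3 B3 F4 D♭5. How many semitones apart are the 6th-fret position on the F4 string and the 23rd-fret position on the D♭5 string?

25 semitones

F4 at fret 6 → B4 (MIDI 71); D♭5 at fret 23 → C7 (MIDI 96).
71 − 96 = -25, so the two pitches are 25 semitones apart, with C7 the higher.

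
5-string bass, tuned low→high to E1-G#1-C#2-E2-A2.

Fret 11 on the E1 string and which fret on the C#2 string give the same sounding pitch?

E1 at fret 11 is E1 + 11 semitones = D#2.
The open C#2 string is 9 semitones above the open E1, so the same pitch on the C#2 string lies at fret 11 − 9 = 2.

2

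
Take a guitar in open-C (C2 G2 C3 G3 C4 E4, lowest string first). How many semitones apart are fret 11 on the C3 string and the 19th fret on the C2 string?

C3 at fret 11 → B3 (MIDI 59); C2 at fret 19 → G3 (MIDI 55).
59 − 55 = 4, so the two pitches are 4 semitones apart, with B3 the higher.

4 semitones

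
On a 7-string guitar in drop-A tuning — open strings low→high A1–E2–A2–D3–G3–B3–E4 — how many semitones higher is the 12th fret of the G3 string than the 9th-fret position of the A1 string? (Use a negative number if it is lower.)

25 semitones

G3 at fret 12 → G4 (MIDI 67); A1 at fret 9 → F#2 (MIDI 42).
67 − 42 = 25, so the two pitches are 25 semitones apart.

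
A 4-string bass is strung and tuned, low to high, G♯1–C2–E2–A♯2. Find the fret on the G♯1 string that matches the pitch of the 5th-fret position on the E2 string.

Fret 5 on E2 is MIDI 40 + 5 = 45 (A2). On the G♯1 string (open MIDI 32), that pitch is 45 − 32 = fret 13.

13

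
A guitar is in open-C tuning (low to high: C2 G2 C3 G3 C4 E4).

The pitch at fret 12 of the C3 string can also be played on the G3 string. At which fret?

C3 at fret 12 is C3 + 12 semitones = C4.
The open G3 string is 7 semitones above the open C3, so the same pitch on the G3 string lies at fret 12 − 7 = 5.

5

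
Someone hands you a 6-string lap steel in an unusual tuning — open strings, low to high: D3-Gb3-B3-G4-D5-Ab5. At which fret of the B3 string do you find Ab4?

Ab4 is 9 semitones above the open B3 (B–C–Db–D–Eb–E–F–Gb–G–Ab), so it sits at fret 9.

9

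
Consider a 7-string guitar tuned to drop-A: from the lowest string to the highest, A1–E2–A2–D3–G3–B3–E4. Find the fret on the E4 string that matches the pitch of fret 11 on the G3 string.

2

Fret 11 on G3 is MIDI 55 + 11 = 66 (F#4). On the E4 string (open MIDI 64), that pitch is 66 − 64 = fret 2.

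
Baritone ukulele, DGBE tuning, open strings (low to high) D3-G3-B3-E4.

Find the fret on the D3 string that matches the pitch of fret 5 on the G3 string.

10

G3 at fret 5 is G3 + 5 semitones = C4.
The open D3 string is 5 semitones below the open G3, so the same pitch on the D3 string lies at fret 5 + 5 = 10.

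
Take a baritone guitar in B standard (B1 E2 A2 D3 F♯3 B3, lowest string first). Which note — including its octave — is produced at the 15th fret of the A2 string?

C4

A2 is MIDI 45. Adding 15 gives 60, which is C4.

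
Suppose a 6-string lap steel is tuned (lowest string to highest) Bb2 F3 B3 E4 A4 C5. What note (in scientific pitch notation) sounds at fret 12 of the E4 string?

E5

E4 is MIDI 64. Adding 12 gives 76, which is E5.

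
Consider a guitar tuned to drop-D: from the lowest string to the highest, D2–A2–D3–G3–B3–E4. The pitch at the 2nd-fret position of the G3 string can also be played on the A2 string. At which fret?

12

G3 at fret 2 is G3 + 2 semitones = A3.
The open A2 string is 10 semitones below the open G3, so the same pitch on the A2 string lies at fret 2 + 10 = 12.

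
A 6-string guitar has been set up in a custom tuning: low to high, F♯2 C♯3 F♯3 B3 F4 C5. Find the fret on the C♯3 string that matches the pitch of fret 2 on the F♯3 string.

7

F♯3 at fret 2 is F♯3 + 2 semitones = G♯3.
The open C♯3 string is 5 semitones below the open F♯3, so the same pitch on the C♯3 string lies at fret 2 + 5 = 7.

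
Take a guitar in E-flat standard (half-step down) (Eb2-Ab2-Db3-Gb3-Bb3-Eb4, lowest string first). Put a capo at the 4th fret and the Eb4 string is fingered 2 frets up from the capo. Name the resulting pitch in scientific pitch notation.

A4

The capo raises the open Eb4 by 4 semitones to G4; fretting 2 more gives Eb4 + 4 + 2 = Eb4 + 6 semitones = A4.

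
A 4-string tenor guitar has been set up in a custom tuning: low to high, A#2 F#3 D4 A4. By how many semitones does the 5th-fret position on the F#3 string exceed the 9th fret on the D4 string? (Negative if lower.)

-12 semitones

F#3 at fret 5 → B3 (MIDI 59); D4 at fret 9 → B4 (MIDI 71).
59 − 71 = -12, so the two pitches are 12 semitones apart.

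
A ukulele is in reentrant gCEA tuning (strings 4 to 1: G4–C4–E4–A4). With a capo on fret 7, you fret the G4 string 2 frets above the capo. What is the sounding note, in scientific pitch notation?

The capo raises the open G4 by 7 semitones to D5; fretting 2 more gives G4 + 7 + 2 = G4 + 9 semitones = E5.

E5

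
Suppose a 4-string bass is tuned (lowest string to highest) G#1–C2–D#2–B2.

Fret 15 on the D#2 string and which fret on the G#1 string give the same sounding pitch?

22

Fret 15 on D#2 is MIDI 39 + 15 = 54 (F#3). On the G#1 string (open MIDI 32), that pitch is 54 − 32 = fret 22.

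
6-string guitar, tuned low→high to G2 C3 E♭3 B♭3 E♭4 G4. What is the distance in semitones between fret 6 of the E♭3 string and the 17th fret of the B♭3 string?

E♭3 at fret 6 → A3 (MIDI 57); B♭3 at fret 17 → E♭5 (MIDI 75).
57 − 75 = -18, so the two pitches are 18 semitones apart, with E♭5 the higher.

18 semitones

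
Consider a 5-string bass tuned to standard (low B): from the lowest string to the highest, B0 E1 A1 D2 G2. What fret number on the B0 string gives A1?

A1 is 10 semitones above the open B0 (B–C–C#–D–…–G–G#–A), so it sits at fret 10.

10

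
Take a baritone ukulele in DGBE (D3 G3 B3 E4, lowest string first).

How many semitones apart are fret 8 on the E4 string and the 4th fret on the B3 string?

E4 at fret 8 → C5 (MIDI 72); B3 at fret 4 → D♯4 (MIDI 63).
72 − 63 = 9, so the two pitches are 9 semitones apart, with C5 the higher.

9 semitones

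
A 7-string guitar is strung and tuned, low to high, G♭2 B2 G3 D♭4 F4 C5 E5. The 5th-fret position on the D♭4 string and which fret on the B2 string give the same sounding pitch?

D♭4 at fret 5 is D♭4 + 5 semitones = G♭4.
The open B2 string is 14 semitones below the open D♭4, so the same pitch on the B2 string lies at fret 5 + 14 = 19.

19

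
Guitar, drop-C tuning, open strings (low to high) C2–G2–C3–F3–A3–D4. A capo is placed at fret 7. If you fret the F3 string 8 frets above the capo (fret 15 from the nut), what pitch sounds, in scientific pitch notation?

G#4

The capo raises the open F3 by 7 semitones to C4; fretting 8 more gives F3 + 7 + 8 = F3 + 15 semitones = G#4.
(Also written Ab.)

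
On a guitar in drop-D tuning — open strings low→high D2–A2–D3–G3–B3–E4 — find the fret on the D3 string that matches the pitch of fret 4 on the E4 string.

18

Fret 4 on E4 is MIDI 64 + 4 = 68 (G#4). On the D3 string (open MIDI 50), that pitch is 68 − 50 = fret 18.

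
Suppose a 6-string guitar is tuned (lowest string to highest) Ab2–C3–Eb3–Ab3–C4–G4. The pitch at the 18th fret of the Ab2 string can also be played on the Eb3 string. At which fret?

11

Ab2 at fret 18 is Ab2 + 18 semitones = D4.
The open Eb3 string is 7 semitones above the open Ab2, so the same pitch on the Eb3 string lies at fret 18 − 7 = 11.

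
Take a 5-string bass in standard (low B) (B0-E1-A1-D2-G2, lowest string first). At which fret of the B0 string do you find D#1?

D#1 is 4 semitones above the open B0 (B–C–C#–D–D#), so it sits at fret 4.

4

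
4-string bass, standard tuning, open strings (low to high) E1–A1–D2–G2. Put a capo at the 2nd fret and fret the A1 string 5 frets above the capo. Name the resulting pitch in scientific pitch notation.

E2

The capo raises the open A1 by 2 semitones to B1; fretting 5 more gives A1 + 2 + 5 = A1 + 7 semitones = E2.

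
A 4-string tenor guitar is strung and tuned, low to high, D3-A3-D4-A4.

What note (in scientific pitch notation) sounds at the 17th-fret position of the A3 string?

A3 is MIDI 57. Adding 17 gives 74, which is D5.

D5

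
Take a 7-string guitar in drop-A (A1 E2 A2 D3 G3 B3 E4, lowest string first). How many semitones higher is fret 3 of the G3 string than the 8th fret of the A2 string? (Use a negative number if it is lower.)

G3 at fret 3 → A#3 (MIDI 58); A2 at fret 8 → F3 (MIDI 53).
58 − 53 = 5, so the two pitches are 5 semitones apart.

5 semitones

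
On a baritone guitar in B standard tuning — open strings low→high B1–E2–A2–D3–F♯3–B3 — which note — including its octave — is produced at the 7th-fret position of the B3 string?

The open B3 string plus 7 semitones: B–C–C#–D–D#–E–F–F#.
The walk passes from B into C once, so the octave number goes from 3 to 4.
(Equivalently spelled G♭4.)

F♯4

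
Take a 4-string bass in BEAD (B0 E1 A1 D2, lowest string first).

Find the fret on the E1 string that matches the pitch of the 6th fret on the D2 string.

16

D2 at fret 6 is D2 + 6 semitones = G#2.
The open E1 string is 10 semitones below the open D2, so the same pitch on the E1 string lies at fret 6 + 10 = 16.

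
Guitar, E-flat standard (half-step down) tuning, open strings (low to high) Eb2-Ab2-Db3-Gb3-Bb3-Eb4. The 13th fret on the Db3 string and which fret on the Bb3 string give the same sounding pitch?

4

Db3 at fret 13 is Db3 + 13 semitones = D4.
The open Bb3 string is 9 semitones above the open Db3, so the same pitch on the Bb3 string lies at fret 13 − 9 = 4.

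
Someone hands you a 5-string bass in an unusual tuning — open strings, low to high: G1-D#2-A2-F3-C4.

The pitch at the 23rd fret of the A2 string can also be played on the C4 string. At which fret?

8

Fret 23 on A2 is MIDI 45 + 23 = 68 (G#4). On the C4 string (open MIDI 60), that pitch is 68 − 60 = fret 8.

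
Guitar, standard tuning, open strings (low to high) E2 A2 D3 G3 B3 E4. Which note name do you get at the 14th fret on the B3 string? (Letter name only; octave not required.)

Each fret is one semitone, so B3 + 14 = C#.

C#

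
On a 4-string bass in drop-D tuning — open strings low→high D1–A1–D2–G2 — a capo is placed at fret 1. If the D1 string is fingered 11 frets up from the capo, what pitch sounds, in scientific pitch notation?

D2

The capo raises the open D1 by 1 semitone to D#1; fretting 11 more gives D1 + 1 + 11 = D1 + 12 semitones = D2.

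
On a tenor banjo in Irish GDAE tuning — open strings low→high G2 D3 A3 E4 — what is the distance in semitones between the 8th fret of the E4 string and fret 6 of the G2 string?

23 semitones

E4 at fret 8 → C5 (MIDI 72); G2 at fret 6 → C#3 (MIDI 49).
72 − 49 = 23, so the two pitches are 23 semitones apart, with C5 the higher.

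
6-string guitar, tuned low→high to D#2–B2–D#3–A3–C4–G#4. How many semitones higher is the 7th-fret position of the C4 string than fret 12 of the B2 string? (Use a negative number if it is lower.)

8 semitones

C4 at fret 7 → G4 (MIDI 67); B2 at fret 12 → B3 (MIDI 59).
67 − 59 = 8, so the two pitches are 8 semitones apart.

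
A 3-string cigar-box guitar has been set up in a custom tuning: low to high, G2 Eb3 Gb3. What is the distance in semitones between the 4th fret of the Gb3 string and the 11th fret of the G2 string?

Gb3 at fret 4 → Bb3 (MIDI 58); G2 at fret 11 → Gb3 (MIDI 54).
58 − 54 = 4, so the two pitches are 4 semitones apart, with Bb3 the higher.

4 semitones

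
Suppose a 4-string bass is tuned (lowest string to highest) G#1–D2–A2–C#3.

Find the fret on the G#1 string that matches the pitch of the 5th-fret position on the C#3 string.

Fret 5 on C#3 is MIDI 49 + 5 = 54 (F#3). On the G#1 string (open MIDI 32), that pitch is 54 − 32 = fret 22.

22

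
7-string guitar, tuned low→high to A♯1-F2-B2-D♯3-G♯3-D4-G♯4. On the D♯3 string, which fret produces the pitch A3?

A3 is 6 semitones above the open D♯3 (D#–E–F–F#–G–G#–A), so it sits at fret 6.

6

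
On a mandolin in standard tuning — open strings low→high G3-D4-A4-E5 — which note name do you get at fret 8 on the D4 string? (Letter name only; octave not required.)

The open D4 string plus 8 semitones: D–D#–E–F–F#–G–G#–A–A#.
(Equivalently spelled Bb.)

A#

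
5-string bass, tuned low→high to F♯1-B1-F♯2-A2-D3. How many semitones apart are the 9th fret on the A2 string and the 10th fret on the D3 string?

A2 at fret 9 → F♯3 (MIDI 54); D3 at fret 10 → C4 (MIDI 60).
54 − 60 = -6, so the two pitches are 6 semitones apart, with C4 the higher.

6 semitones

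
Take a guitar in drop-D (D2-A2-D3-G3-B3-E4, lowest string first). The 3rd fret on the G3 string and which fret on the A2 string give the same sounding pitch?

G3 at fret 3 is G3 + 3 semitones = A#3.
The open A2 string is 10 semitones below the open G3, so the same pitch on the A2 string lies at fret 3 + 10 = 13.

13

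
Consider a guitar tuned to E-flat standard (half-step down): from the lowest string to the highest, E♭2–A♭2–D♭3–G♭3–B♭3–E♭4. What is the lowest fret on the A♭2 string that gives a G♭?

From A♭2, count semitones up the chromatic scale until reaching G♭: Ab–A–Bb–B–…–E–F–Gb — 10 steps.

10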